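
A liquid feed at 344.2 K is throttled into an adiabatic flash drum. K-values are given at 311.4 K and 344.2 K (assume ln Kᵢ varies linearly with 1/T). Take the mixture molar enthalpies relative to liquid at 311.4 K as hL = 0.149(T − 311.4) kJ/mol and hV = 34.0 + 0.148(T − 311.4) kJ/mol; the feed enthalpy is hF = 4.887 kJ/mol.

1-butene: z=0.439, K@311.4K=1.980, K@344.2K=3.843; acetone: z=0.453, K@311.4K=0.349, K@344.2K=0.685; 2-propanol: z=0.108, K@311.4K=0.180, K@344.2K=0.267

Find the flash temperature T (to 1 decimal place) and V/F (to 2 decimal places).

Adiabatic flash: solve Rachford–Rice at each trial T, then check hF = ψ·hV(T) + (1−ψ)·hL(T).
  T = 311.4 K: K = (1.980, 0.349, 0.180), RR gives ψ = 0.069, H_out = 2.363 kJ/mol
  T = 344.2 K: K = (3.843, 0.685, 0.267), RR gives ψ = 0.799, H_out = 32.015 kJ/mol
  T = 327.8 K: K = (2.805, 0.497, 0.221), RR gives ψ = 0.467, H_out = 18.321 kJ/mol
  T = 319.6 K: K = (2.367, 0.418, 0.200), RR gives ψ = 0.291, H_out = 11.099 kJ/mol
  T = 315.5 K: K = (2.167, 0.383, 0.190), RR gives ψ = 0.189, H_out = 7.033 kJ/mol
  T = 313.4 K: K = (2.070, 0.365, 0.185), RR gives ψ = 0.131, H_out = 4.737 kJ/mol
Linear interpolation between T = 313.4 (H_out = 4.737) and T = 315.5 (H_out = 7.033) on hF = 4.887 gives T ≈ 313.5 K, at which ψ = 0.13.

T = 313.5 K, V/F = 0.13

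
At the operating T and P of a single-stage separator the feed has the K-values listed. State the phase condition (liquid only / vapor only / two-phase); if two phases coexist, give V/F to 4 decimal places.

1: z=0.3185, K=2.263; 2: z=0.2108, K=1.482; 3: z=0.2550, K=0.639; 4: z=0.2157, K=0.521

two-phase, V/F = 0.7317

ΣzᵢKᵢ = 1.3085; Σzᵢ/Kᵢ = 1.0961.
Both exceed 1, so a two-phase solution exists.
Newton–Raphson from ψ = 0.5:
  ψ = 0.5000: g = 0.08025, g' = -0.3577 → ψ = 0.7243
  ψ = 0.7243: g = 0.00253, g' = -0.3424 → ψ = 0.7317
Converged at ψ = 0.7317.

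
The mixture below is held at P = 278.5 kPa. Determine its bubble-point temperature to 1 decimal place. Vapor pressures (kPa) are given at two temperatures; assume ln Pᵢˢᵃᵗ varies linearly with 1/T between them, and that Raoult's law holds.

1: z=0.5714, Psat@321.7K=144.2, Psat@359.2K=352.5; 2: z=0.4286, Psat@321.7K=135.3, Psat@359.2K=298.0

T = 351.2 K

Bubble-point temperature: ΣzᵢPᵢˢᵃᵗ(T) = P. Interpolate ln Pᵢˢᵃᵗ = aᵢ + bᵢ/T.
  T = 321.7 K: ΣzᵢPᵢˢᵃᵗ = 140.39 kPa
  T = 359.2 K: ΣzᵢPᵢˢᵃᵗ = 329.14 kPa
  T = 340.4 K: ΣzᵢPᵢˢᵃᵗ = 219.74 kPa
  T = 349.8 K: ΣzᵢPᵢˢᵃᵗ = 270.38 kPa
  T = 354.5 K: ΣzᵢPᵢˢᵃᵗ = 298.70 kPa
  T = 352.1 K: ΣzᵢPᵢˢᵃᵗ = 283.98 kPa
Interpolating between 349.8 K and 352.1 K gives T ≈ 351.2 K.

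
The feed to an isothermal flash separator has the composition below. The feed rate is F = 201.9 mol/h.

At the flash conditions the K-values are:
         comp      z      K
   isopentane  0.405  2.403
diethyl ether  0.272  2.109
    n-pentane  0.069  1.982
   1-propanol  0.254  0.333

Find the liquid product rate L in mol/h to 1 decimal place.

Material balance + equilibrium reduce to Σ zᵢ(Kᵢ−1)/(1+ψ(Kᵢ−1)) = 0.
Feasibility: ΣzᵢKᵢ = 1.768, Σzᵢ/Kᵢ = 1.095 — both > 1, two phases present.
Newton–Raphson from ψ = 0.5:
  ψ = 0.500: g = 0.3193, g' = -0.698 → ψ = 0.957
  ψ = 0.957: g = -0.0449, g' = -1.106 → ψ = 0.917
  ψ = 0.917: g = -0.0022, g' = -1.002 → ψ = 0.914
Converged at ψ = 0.914.
Then V = ψ·F = 0.9145·201.9 = 184.6 mol/h and L = F − V = 17.3 mol/h.

L = 17.3 mol/h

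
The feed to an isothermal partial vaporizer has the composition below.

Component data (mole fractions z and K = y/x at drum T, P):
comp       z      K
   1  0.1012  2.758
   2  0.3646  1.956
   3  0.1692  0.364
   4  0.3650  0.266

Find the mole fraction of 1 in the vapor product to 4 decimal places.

y_1 = 0.2112

Material balance + equilibrium reduce to Σ zᵢ(Kᵢ−1)/(1+β(Kᵢ−1)) = 0.
Check two-phase: ΣzᵢKᵢ = 1.1509 > 1 and Σzᵢ/Kᵢ = 2.0601 > 1, so g(0) = 0.1509 > 0 and g(1) = -1.0601 < 0.
Newton–Raphson from β = 0.36:
  β = 0.3600: g = -0.13543, g' = -0.7801 → β = 0.1864
  β = 0.1864: g = -0.00262, g' = -0.7695 → β = 0.1830
Converged at β = 0.1830.
Compositions from xᵢ = zᵢ/(1+β(Kᵢ−1)), yᵢ = Kᵢxᵢ:
  1: x = 0.0766, y = 0.2112
  2: x = 0.3103, y = 0.6070
  3: x = 0.1915, y = 0.0697
  4: x = 0.4216, y = 0.1122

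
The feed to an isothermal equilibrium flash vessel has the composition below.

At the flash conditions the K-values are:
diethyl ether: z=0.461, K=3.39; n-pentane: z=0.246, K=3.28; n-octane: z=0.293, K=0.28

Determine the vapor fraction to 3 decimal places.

Material balance + equilibrium reduce to Σ zᵢ(Kᵢ−1)/(1+ψ(Kᵢ−1)) = 0.
Check two-phase: ΣzᵢKᵢ = 2.452 > 1 and Σzᵢ/Kᵢ = 1.257 > 1, so g(0) = 1.452 > 0 and g(1) = -0.257 < 0.
Iterate (Newton) starting at ψ = 0.33:
  ψ = 0.330: g = 0.6593, g' = -1.501 → ψ = 0.769
  ψ = 0.769: g = 0.1189, g' = -1.259 → ψ = 0.864
  ψ = 0.864: g = -0.0095, g' = -1.488 → ψ = 0.857
Converged at ψ = 0.857.

ψ = 0.857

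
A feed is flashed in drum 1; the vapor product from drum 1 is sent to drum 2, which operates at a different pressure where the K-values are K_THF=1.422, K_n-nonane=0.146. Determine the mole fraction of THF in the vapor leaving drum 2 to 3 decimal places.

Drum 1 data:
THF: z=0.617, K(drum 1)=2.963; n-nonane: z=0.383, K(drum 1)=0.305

y_THF (drum 2) = 0.952

Drum 1:
Iterate (Newton) starting at ψ₁ = 0.5:
  ψ₁ = 0.500: g = 0.2033, g' = -1.040 → ψ₁ = 0.695
  ψ₁ = 0.695: g = -0.0031, g' = -1.118 → ψ₁ = 0.693
Converged at ψ₁ = 0.693.
Drum-1 compositions:
  THF: x = 0.261, y = 0.775
  n-nonane: x = 0.739, y = 0.225
Drum-2 feed = drum-1 vapor: z₂ = (0.7747, 0.2253).
Drum 2:
Rachford–Rice: g(ψ₂) = Σ zᵢ(Kᵢ−1)/(1+ψ₂(Kᵢ−1)) = 0.
Check two-phase: ΣzᵢKᵢ = 1.135 > 1 and Σzᵢ/Kᵢ = 2.088 > 1, so g(0) = 0.135 > 0 and g(1) = -1.088 < 0.
Binary case is linear: z₁(K₁−1)(1+ψ₂(K₂−1)) + z₂(K₂−1)(1+ψ₂(K₁−1)) = 0
⇒ ψ₂ = [z₁(K₁−1)+z₂(K₂−1)] / [−(K₁−1)(K₂−1)] = 0.1346/0.3604 = 0.373
  THF: x = 0.669, y = 0.952
  n-nonane: x = 0.331, y = 0.048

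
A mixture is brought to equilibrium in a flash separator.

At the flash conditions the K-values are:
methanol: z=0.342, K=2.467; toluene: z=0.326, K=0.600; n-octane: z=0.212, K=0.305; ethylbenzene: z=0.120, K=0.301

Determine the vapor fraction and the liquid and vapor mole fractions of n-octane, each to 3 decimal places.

Material balance + equilibrium reduce to Σ zᵢ(Kᵢ−1)/(1+ψ(Kᵢ−1)) = 0.
Feasibility: ΣzᵢKᵢ = 1.140, Σzᵢ/Kᵢ = 1.776 — both > 1, two phases present.
Newton–Raphson from ψ = 0.5:
  ψ = 0.500: g = -0.2283, g' = -0.706 → ψ = 0.176
  ψ = 0.176: g = -0.0053, g' = -0.734 → ψ = 0.169
Converged at ψ = 0.169.
Compositions from xᵢ = zᵢ/(1+ψ(Kᵢ−1)), yᵢ = Kᵢxᵢ:
  methanol: x = 0.274, y = 0.676
  toluene: x = 0.350, y = 0.210
  n-octane: x = 0.240, y = 0.073
  ethylbenzene: x = 0.136, y = 0.041

ψ = 0.169, x_n-octane = 0.240, y_n-octane = 0.073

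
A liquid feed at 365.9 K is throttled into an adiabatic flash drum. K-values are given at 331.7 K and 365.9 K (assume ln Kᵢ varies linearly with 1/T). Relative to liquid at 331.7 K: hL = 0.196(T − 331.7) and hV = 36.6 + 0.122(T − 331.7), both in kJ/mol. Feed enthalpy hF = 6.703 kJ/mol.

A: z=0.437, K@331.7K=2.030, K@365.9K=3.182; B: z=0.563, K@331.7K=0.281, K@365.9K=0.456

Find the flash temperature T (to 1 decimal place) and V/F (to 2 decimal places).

T = 337.1 K, V/F = 0.16

Adiabatic flash: solve Rachford–Rice at each trial T, then check hF = ψ·hV(T) + (1−ψ)·hL(T).
  T = 331.7 K: K = (2.030, 0.281), RR gives ψ = 0.061, H_out = 2.239 kJ/mol
  T = 365.9 K: K = (3.182, 0.456), RR gives ψ = 0.545, H_out = 25.281 kJ/mol
  T = 348.8 K: K = (2.570, 0.362), RR gives ψ = 0.327, H_out = 14.890 kJ/mol
  T = 340.2 K: K = (2.289, 0.320), RR gives ψ = 0.206, H_out = 9.068 kJ/mol
  T = 335.9 K: K = (2.156, 0.300), RR gives ψ = 0.137, H_out = 5.795 kJ/mol
  T = 338.0 K: K = (2.220, 0.309), RR gives ψ = 0.172, H_out = 7.432 kJ/mol
Linear interpolation between T = 335.9 (H_out = 5.795) and T = 338.0 (H_out = 7.432) on hF = 6.703 gives T ≈ 337.1 K, at which ψ = 0.16.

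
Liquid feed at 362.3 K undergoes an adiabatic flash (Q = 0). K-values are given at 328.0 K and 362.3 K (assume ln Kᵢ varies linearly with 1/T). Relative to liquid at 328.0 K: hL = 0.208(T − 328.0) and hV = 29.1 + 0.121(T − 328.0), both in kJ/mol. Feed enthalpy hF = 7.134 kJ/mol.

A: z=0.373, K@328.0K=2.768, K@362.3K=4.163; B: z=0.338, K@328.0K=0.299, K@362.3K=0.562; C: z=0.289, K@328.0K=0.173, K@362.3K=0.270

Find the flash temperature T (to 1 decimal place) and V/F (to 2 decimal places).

Adiabatic flash: solve Rachford–Rice at each trial T, then check hF = ψ·hV(T) + (1−ψ)·hL(T).
  T = 328.0 K: K = (2.768, 0.299, 0.173), RR gives ψ = 0.136, H_out = 3.968 kJ/mol
  T = 362.3 K: K = (4.163, 0.562, 0.270), RR gives ψ = 0.439, H_out = 18.604 kJ/mol
  T = 345.1 K: K = (3.427, 0.416, 0.218), RR gives ψ = 0.291, H_out = 11.601 kJ/mol
  T = 336.6 K: K = (3.090, 0.355, 0.195), RR gives ψ = 0.218, H_out = 7.960 kJ/mol
  T = 332.3 K: K = (2.927, 0.326, 0.184), RR gives ψ = 0.178, H_out = 6.015 kJ/mol
  T = 334.5 K: K = (3.010, 0.340, 0.190), RR gives ψ = 0.199, H_out = 7.021 kJ/mol
Linear interpolation between T = 334.5 (H_out = 7.021) and T = 336.6 (H_out = 7.960) on hF = 7.134 gives T ≈ 334.8 K, at which ψ = 0.20.

T = 334.8 K, V/F = 0.20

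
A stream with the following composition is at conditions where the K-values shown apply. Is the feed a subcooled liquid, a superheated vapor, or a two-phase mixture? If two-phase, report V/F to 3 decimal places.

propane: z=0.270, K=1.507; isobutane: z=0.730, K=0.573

subcooled liquid

ΣzᵢKᵢ = 0.825; Σzᵢ/Kᵢ = 1.453.
Since ΣzᵢKᵢ < 1 the mixture is below its bubble point — single liquid phase.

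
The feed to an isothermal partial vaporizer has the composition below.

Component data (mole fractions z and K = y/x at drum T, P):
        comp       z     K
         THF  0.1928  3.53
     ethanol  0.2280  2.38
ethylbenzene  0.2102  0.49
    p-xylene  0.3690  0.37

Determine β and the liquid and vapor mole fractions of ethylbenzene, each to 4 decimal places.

β = 0.3996, x_ethylbenzene = 0.2640, y_ethylbenzene = 0.1294

Material balance + equilibrium reduce to Σ zᵢ(Kᵢ−1)/(1+β(Kᵢ−1)) = 0.
g(0) = ΣzᵢKᵢ − 1 = 0.4628 and g(1) = 1 − Σzᵢ/Kᵢ = -0.5767, so a root lies in (0, 1).
Iterate (Newton) starting at β = 0.5:
  β = 0.5000: g = -0.08173, g' = -0.8032 → β = 0.3982
  β = 0.3982: g = 0.00117, g' = -0.8341 → β = 0.3996
Converged at β = 0.3996.
Compositions from xᵢ = zᵢ/(1+β(Kᵢ−1)), yᵢ = Kᵢxᵢ:
  THF: x = 0.0959, y = 0.3384
  ethanol: x = 0.1470, y = 0.3497
  ethylbenzene: x = 0.2640, y = 0.1294
  p-xylene: x = 0.4932, y = 0.1825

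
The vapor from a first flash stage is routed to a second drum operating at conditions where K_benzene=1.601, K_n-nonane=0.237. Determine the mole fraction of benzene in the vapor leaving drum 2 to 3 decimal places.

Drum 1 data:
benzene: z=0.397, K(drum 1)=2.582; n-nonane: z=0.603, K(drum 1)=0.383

Drum 1:
Material balance + equilibrium reduce to Σ zᵢ(Kᵢ−1)/(1+ψ₁(Kᵢ−1)) = 0.
Check two-phase: ΣzᵢKᵢ = 1.256 > 1 and Σzᵢ/Kᵢ = 1.728 > 1, so g(0) = 0.256 > 0 and g(1) = -0.728 < 0.
Newton iteration, ψ₁⁰ = 0.5:
  ψ₁ = 0.500: g = -0.1874, g' = -0.790 → ψ₁ = 0.263
  ψ₁ = 0.263: g = -0.0004, g' = -0.823 → ψ₁ = 0.262
Converged at ψ₁ = 0.262.
Drum-1 compositions:
  benzene: x = 0.281, y = 0.724
  n-nonane: x = 0.719, y = 0.276
Drum-2 feed = drum-1 vapor: z₂ = (0.7245, 0.2755).
Drum 2:
Material balance + equilibrium reduce to Σ zᵢ(Kᵢ−1)/(1+ψ₂(Kᵢ−1)) = 0.
g(0) = ΣzᵢKᵢ − 1 = 0.225 and g(1) = 1 − Σzᵢ/Kᵢ = -0.615, so a root lies in (0, 1).
Newton iteration, ψ₂⁰ = 0.5:
  ψ₂ = 0.500: g = -0.0051, g' = -0.574 → ψ₂ = 0.491
Converged at ψ₂ = 0.491.
  benzene: x = 0.559, y = 0.896
  n-nonane: x = 0.441, y = 0.104

y_benzene (drum 2) = 0.896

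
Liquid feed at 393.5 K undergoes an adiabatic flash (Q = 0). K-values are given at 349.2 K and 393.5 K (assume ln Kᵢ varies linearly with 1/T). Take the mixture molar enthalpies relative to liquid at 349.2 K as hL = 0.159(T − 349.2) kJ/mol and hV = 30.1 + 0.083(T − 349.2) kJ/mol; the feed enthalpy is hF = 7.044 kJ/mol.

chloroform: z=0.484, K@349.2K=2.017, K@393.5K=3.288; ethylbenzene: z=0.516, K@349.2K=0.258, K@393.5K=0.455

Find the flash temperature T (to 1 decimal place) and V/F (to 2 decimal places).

T = 353.8 K, V/F = 0.21

Adiabatic flash: solve Rachford–Rice at each trial T, then check hF = ψ·hV(T) + (1−ψ)·hL(T).
  T = 349.2 K: K = (2.017, 0.258), RR gives ψ = 0.145, H_out = 4.362 kJ/mol
  T = 393.5 K: K = (3.288, 0.455), RR gives ψ = 0.663, H_out = 24.756 kJ/mol
  T = 371.4 K: K = (2.614, 0.349), RR gives ψ = 0.424, H_out = 15.563 kJ/mol
  T = 360.3 K: K = (2.306, 0.301), RR gives ψ = 0.298, H_out = 10.469 kJ/mol
  T = 354.8 K: K = (2.160, 0.279), RR gives ψ = 0.227, H_out = 7.621 kJ/mol
  T = 352.0 K: K = (2.088, 0.269), RR gives ψ = 0.187, H_out = 6.045 kJ/mol
  T = 353.4 K: K = (2.124, 0.274), RR gives ψ = 0.207, H_out = 6.845 kJ/mol
Linear interpolation between T = 353.4 (H_out = 6.845) and T = 354.8 (H_out = 7.621) on hF = 7.044 gives T ≈ 353.8 K, at which ψ = 0.21.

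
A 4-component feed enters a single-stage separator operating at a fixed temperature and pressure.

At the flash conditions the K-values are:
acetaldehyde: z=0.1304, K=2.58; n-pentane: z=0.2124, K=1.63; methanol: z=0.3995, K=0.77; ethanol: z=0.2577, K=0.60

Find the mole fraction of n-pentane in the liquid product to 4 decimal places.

Newton iteration, β⁰ = 0.5:
  β = 0.5000: g = -0.01582, g' = -0.2418 → β = 0.4346
  β = 0.4346: g = 0.00035, g' = -0.2529 → β = 0.4360
Converged at β = 0.4360.
Compositions from xᵢ = zᵢ/(1+β(Kᵢ−1)), yᵢ = Kᵢxᵢ:
  acetaldehyde: x = 0.0772, y = 0.1992
  n-pentane: x = 0.1666, y = 0.2716
  methanol: x = 0.4440, y = 0.3419
  ethanol: x = 0.3121, y = 0.1873

x_n-pentane = 0.1666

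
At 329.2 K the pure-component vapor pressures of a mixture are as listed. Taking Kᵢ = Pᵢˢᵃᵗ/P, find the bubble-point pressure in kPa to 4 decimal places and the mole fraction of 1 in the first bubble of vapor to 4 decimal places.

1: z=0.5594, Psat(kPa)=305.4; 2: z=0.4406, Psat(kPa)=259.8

Pbub = 285.3086 kPa, y_1 = 0.5988

At the bubble point ψ → 0, so ΣzᵢKᵢ = 1 with Kᵢ = Pᵢˢᵃᵗ/P ⇒ P = ΣzᵢPᵢˢᵃᵗ.
P = 0.5594·305.4 + 0.4406·259.8 = 285.3086 kPa
yᵢ = zᵢPᵢˢᵃᵗ/P ⇒ y_1 = 0.5594·305.4/285.3086 = 0.5988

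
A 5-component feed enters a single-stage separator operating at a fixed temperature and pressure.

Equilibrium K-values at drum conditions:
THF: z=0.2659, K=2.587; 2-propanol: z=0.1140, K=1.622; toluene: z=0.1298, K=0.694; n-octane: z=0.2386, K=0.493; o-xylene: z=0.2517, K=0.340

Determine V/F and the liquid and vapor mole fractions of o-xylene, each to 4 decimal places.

V/F = 0.2232, x_o-xylene = 0.2952, y_o-xylene = 0.1004

Material balance + equilibrium reduce to Σ zᵢ(Kᵢ−1)/(1+V/F(Kᵢ−1)) = 0.
g(0) = ΣzᵢKᵢ − 1 = 0.1661 and g(1) = 1 − Σzᵢ/Kᵢ = -0.5844, so a root lies in (0, 1).
Iterate (Newton) starting at V/F = 0.46:
  V/F = 0.4600: g = -0.14348, g' = -0.5973 → V/F = 0.2198
  V/F = 0.2198: g = 0.00222, g' = -0.6439 → V/F = 0.2232
Converged at V/F = 0.2232.
Compositions from xᵢ = zᵢ/(1+V/F(Kᵢ−1)), yᵢ = Kᵢxᵢ:
  THF: x = 0.1963, y = 0.5079
  2-propanol: x = 0.1001, y = 0.1624
  toluene: x = 0.1393, y = 0.0967
  n-octane: x = 0.2690, y = 0.1326
  o-xylene: x = 0.2952, y = 0.1004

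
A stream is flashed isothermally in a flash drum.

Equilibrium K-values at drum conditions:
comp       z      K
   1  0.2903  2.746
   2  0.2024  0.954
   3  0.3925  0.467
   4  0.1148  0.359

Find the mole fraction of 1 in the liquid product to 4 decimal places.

x_1 = 0.1967

Newton iteration, ψ⁰ = 0.51:
  ψ = 0.5100: g = -0.13804, g' = -0.5625 → ψ = 0.2646
  ψ = 0.2646: g = 0.00511, g' = -0.6340 → ψ = 0.2726
  ψ = 0.2726: g = 0.00002, g' = -0.6285 → ψ = 0.2727
Converged at ψ = 0.2727.
Compositions from xᵢ = zᵢ/(1+ψ(Kᵢ−1)), yᵢ = Kᵢxᵢ:
  1: x = 0.1967, y = 0.5400
  2: x = 0.2050, y = 0.1955
  3: x = 0.4592, y = 0.2145
  4: x = 0.1391, y = 0.0499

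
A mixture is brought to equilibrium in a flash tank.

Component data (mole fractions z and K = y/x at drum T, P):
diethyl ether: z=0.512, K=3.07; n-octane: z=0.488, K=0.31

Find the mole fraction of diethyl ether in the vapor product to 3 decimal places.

Binary case is linear: z₁(K₁−1)(1+ψ(K₂−1)) + z₂(K₂−1)(1+ψ(K₁−1)) = 0
⇒ ψ = [z₁(K₁−1)+z₂(K₂−1)] / [−(K₁−1)(K₂−1)] = 0.7231/1.4283 = 0.506
Compositions from xᵢ = zᵢ/(1+ψ(Kᵢ−1)), yᵢ = Kᵢxᵢ:
  diethyl ether: x = 0.250, y = 0.768
  n-octane: x = 0.750, y = 0.232

y_diethyl ether = 0.768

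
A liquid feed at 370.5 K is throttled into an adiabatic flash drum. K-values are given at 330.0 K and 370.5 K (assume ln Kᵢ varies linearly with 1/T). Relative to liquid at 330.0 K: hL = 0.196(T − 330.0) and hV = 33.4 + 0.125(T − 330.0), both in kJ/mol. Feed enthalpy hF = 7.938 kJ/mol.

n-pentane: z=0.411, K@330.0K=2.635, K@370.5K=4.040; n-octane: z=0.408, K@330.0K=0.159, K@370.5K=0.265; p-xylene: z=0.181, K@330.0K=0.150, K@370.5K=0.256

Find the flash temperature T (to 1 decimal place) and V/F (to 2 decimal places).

T = 338.6 K, V/F = 0.19

Adiabatic flash: solve Rachford–Rice at each trial T, then check hF = ψ·hV(T) + (1−ψ)·hL(T).
  T = 330.0 K: K = (2.635, 0.159, 0.150), RR gives ψ = 0.127, H_out = 4.237 kJ/mol
  T = 370.5 K: K = (4.040, 0.265, 0.256), RR gives ψ = 0.363, H_out = 19.028 kJ/mol
  T = 350.2 K: K = (3.302, 0.208, 0.199), RR gives ψ = 0.261, H_out = 12.311 kJ/mol
  T = 340.1 K: K = (2.959, 0.183, 0.173), RR gives ψ = 0.201, H_out = 8.533 kJ/mol
  T = 335.1 K: K = (2.797, 0.171, 0.162), RR gives ψ = 0.166, H_out = 6.487 kJ/mol
  T = 337.6 K: K = (2.877, 0.177, 0.167), RR gives ψ = 0.184, H_out = 7.527 kJ/mol
  T = 338.9 K: K = (2.920, 0.180, 0.171), RR gives ψ = 0.193, H_out = 8.054 kJ/mol
Linear interpolation between T = 337.6 (H_out = 7.527) and T = 338.9 (H_out = 8.054) on hF = 7.938 gives T ≈ 338.6 K, at which ψ = 0.19.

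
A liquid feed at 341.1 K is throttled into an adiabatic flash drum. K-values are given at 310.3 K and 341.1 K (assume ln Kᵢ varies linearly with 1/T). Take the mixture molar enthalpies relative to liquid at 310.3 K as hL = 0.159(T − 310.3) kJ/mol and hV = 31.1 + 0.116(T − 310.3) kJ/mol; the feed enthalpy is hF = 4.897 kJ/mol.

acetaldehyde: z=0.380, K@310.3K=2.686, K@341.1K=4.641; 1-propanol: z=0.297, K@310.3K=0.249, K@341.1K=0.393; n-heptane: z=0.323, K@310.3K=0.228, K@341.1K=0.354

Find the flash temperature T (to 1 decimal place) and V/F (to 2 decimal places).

Adiabatic flash: solve Rachford–Rice at each trial T, then check hF = ψ·hV(T) + (1−ψ)·hL(T).
  T = 310.3 K: K = (2.686, 0.249, 0.228), RR gives ψ = 0.131, H_out = 4.074 kJ/mol
  T = 341.1 K: K = (4.641, 0.393, 0.354), RR gives ψ = 0.435, H_out = 17.857 kJ/mol
  T = 325.7 K: K = (3.577, 0.316, 0.287), RR gives ψ = 0.303, H_out = 11.670 kJ/mol
  T = 318.0 K: K = (3.110, 0.281, 0.257), RR gives ψ = 0.226, H_out = 8.166 kJ/mol
  T = 314.1 K: K = (2.890, 0.265, 0.242), RR gives ψ = 0.181, H_out = 6.189 kJ/mol
  T = 312.2 K: K = (2.787, 0.257, 0.235), RR gives ψ = 0.157, H_out = 5.158 kJ/mol
Linear interpolation between T = 310.3 (H_out = 4.074) and T = 312.2 (H_out = 5.158) on hF = 4.897 gives T ≈ 311.7 K, at which ψ = 0.15.

T = 311.7 K, V/F = 0.15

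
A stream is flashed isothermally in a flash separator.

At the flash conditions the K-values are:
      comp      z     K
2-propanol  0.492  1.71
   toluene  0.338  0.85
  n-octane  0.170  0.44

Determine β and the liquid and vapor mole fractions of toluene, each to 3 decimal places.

β = 0.774, x_toluene = 0.382, y_toluene = 0.325

Newton iteration, β⁰ = 0.33:
  β = 0.330: g = 0.1129, g' = -0.251 → β = 0.779
  β = 0.779: g = -0.0013, g' = -0.280 → β = 0.774
Converged at β = 0.774.
Compositions from xᵢ = zᵢ/(1+β(Kᵢ−1)), yᵢ = Kᵢxᵢ:
  2-propanol: x = 0.317, y = 0.543
  toluene: x = 0.382, y = 0.325
  n-octane: x = 0.300, y = 0.132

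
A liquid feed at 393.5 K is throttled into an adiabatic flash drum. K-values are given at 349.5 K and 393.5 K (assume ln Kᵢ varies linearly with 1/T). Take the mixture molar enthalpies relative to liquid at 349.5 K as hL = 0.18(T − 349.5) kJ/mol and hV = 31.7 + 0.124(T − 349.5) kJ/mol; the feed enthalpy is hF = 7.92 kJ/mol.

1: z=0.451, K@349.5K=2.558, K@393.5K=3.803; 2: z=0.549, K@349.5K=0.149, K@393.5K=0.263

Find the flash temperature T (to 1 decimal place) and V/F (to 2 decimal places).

Adiabatic flash: solve Rachford–Rice at each trial T, then check hF = ψ·hV(T) + (1−ψ)·hL(T).
  T = 349.5 K: K = (2.558, 0.149), RR gives ψ = 0.178, H_out = 5.630 kJ/mol
  T = 393.5 K: K = (3.803, 0.263), RR gives ψ = 0.416, H_out = 20.084 kJ/mol
  T = 371.5 K: K = (3.156, 0.201), RR gives ψ = 0.310, H_out = 13.406 kJ/mol
  T = 360.5 K: K = (2.850, 0.174), RR gives ψ = 0.249, H_out = 9.729 kJ/mol
  T = 355.0 K: K = (2.702, 0.161), RR gives ψ = 0.215, H_out = 7.746 kJ/mol
  T = 357.8 K: K = (2.777, 0.168), RR gives ψ = 0.233, H_out = 8.770 kJ/mol
  T = 356.4 K: K = (2.740, 0.164), RR gives ψ = 0.224, H_out = 8.262 kJ/mol
Linear interpolation between T = 355.0 (H_out = 7.746) and T = 356.4 (H_out = 8.262) on hF = 7.92 gives T ≈ 355.5 K, at which ψ = 0.22.

T = 355.5 K, V/F = 0.22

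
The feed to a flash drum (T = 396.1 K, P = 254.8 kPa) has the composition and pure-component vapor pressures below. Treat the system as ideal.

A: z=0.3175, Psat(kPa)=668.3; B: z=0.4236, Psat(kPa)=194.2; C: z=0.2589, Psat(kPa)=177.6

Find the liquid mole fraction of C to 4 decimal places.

Raoult's law: Kᵢ = Pᵢˢᵃᵗ/P = Pᵢˢᵃᵗ/254.8.
  K_A = 668.3/254.8 = 2.622841, K_B = 194.2/254.8 = 0.762166, K_C = 177.6/254.8 = 0.697017
Let β = V/F and solve Σ zᵢ(Kᵢ−1)/(1+β(Kᵢ−1)) = 0.
g(0) = ΣzᵢKᵢ − 1 = 0.3361 and g(1) = 1 − Σzᵢ/Kᵢ = -0.0483, so a root lies in (0, 1).
Newton–Raphson from β = 0.62:
  β = 0.6200: g = 0.04208, g' = -0.2768 → β = 0.7720
  β = 0.7720: g = 0.00291, g' = -0.2412 → β = 0.7841
Converged at β = 0.7841.
Compositions from xᵢ = zᵢ/(1+β(Kᵢ−1)), yᵢ = Kᵢxᵢ:
  A: x = 0.1397, y = 0.3664
  B: x = 0.5207, y = 0.3969
  C: x = 0.3396, y = 0.2367

x_C = 0.3396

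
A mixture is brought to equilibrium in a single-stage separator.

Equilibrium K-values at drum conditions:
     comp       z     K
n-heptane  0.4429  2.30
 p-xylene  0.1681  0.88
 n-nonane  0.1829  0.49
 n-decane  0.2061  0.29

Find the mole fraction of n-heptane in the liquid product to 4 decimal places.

x_n-heptane = 0.2772

Material balance + equilibrium reduce to Σ zᵢ(Kᵢ−1)/(1+ψ(Kᵢ−1)) = 0.
Check two-phase: ΣzᵢKᵢ = 1.3160 > 1 and Σzᵢ/Kᵢ = 1.4675 > 1, so g(0) = 0.3160 > 0 and g(1) = -0.4675 < 0.
Newton iteration, ψ⁰ = 0.5:
  ψ = 0.5000: g = -0.02458, g' = -0.6131 → ψ = 0.4599
  ψ = 0.4599: g = -0.00016, g' = -0.6061 → ψ = 0.4596
Converged at ψ = 0.4596.
Compositions from xᵢ = zᵢ/(1+ψ(Kᵢ−1)), yᵢ = Kᵢxᵢ:
  n-heptane: x = 0.2772, y = 0.6376
  p-xylene: x = 0.1779, y = 0.1566
  n-nonane: x = 0.2389, y = 0.1171
  n-decane: x = 0.3059, y = 0.0887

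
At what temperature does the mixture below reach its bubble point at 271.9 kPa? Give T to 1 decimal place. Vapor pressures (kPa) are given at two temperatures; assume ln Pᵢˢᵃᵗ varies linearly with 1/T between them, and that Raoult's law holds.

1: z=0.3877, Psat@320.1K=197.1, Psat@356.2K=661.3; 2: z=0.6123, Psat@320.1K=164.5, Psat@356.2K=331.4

Bubble-point temperature: ΣzᵢPᵢˢᵃᵗ(T) = P. Interpolate ln Pᵢˢᵃᵗ = aᵢ + bᵢ/T.
  T = 320.1 K: ΣzᵢPᵢˢᵃᵗ = 177.14 kPa
  T = 356.2 K: ΣzᵢPᵢˢᵃᵗ = 459.30 kPa
  T = 338.1 K: ΣzᵢPᵢˢᵃᵗ = 289.85 kPa
  T = 329.1 K: ΣzᵢPᵢˢᵃᵗ = 227.61 kPa
  T = 333.6 K: ΣzᵢPᵢˢᵃᵗ = 257.13 kPa
  T = 335.9 K: ΣzᵢPᵢˢᵃᵗ = 273.44 kPa
Interpolating between 333.6 K and 335.9 K gives T ≈ 335.7 K.

T = 335.7 K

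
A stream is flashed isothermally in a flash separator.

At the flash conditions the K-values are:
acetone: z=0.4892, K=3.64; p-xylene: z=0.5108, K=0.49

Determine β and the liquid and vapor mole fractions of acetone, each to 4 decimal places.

Material balance + equilibrium reduce to Σ zᵢ(Kᵢ−1)/(1+β(Kᵢ−1)) = 0.
Check two-phase: ΣzᵢKᵢ = 2.0310 > 1 and Σzᵢ/Kᵢ = 1.1768 > 1, so g(0) = 1.0310 > 0 and g(1) = -0.1768 < 0.
Iterate (Newton) starting at β = 0.59:
  β = 0.5900: g = 0.13233, g' = -0.7931 → β = 0.7569
  β = 0.7569: g = 0.00649, g' = -0.7317 → β = 0.7657
Converged at β = 0.7657.
Compositions from xᵢ = zᵢ/(1+β(Kᵢ−1)), yᵢ = Kᵢxᵢ:
  acetone: x = 0.1619, y = 0.5893
  p-xylene: x = 0.8381, y = 0.4107

β = 0.7657, x_acetone = 0.1619, y_acetone = 0.5893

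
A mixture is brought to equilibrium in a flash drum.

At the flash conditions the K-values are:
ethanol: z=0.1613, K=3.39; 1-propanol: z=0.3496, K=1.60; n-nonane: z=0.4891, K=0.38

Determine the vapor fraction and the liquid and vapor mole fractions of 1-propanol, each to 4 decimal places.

ψ = 0.3440, x_1-propanol = 0.2898, y_1-propanol = 0.4637

Rachford–Rice: g(ψ) = Σ zᵢ(Kᵢ−1)/(1+ψ(Kᵢ−1)) = 0.
Check two-phase: ΣzᵢKᵢ = 1.2920 > 1 and Σzᵢ/Kᵢ = 1.5532 > 1, so g(0) = 0.2920 > 0 and g(1) = -0.5532 < 0.
Newton–Raphson from ψ = 0.5:
  ψ = 0.5000: g = -0.10250, g' = -0.6606 → ψ = 0.3448
  ψ = 0.3448: g = -0.00057, g' = -0.6675 → ψ = 0.3440
Converged at ψ = 0.3440.
Compositions from xᵢ = zᵢ/(1+ψ(Kᵢ−1)), yᵢ = Kᵢxᵢ:
  ethanol: x = 0.0885, y = 0.3001
  1-propanol: x = 0.2898, y = 0.4637
  n-nonane: x = 0.6217, y = 0.2362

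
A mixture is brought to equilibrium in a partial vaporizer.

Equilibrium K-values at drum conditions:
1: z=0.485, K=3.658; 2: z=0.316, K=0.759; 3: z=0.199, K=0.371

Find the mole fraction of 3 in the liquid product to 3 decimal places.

x_3 = 0.454

Material balance + equilibrium reduce to Σ zᵢ(Kᵢ−1)/(1+β(Kᵢ−1)) = 0.
g(0) = ΣzᵢKᵢ − 1 = 1.088 and g(1) = 1 − Σzᵢ/Kᵢ = -0.085, so a root lies in (0, 1).
Newton–Raphson from β = 0.5:
  β = 0.500: g = 0.2843, g' = -0.823 → β = 0.845
  β = 0.845: g = 0.0340, g' = -0.713 → β = 0.893
  β = 0.893: g = -0.0006, g' = -0.741 → β = 0.892
Converged at β = 0.892.
Compositions from xᵢ = zᵢ/(1+β(Kᵢ−1)), yᵢ = Kᵢxᵢ:
  1: x = 0.144, y = 0.526
  2: x = 0.403, y = 0.306
  3: x = 0.454, y = 0.168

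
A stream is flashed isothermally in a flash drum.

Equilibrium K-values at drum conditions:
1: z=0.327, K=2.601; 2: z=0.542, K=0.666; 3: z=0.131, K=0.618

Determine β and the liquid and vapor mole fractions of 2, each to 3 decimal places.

Material balance + equilibrium reduce to Σ zᵢ(Kᵢ−1)/(1+β(Kᵢ−1)) = 0.
g(0) = ΣzᵢKᵢ − 1 = 0.292 and g(1) = 1 − Σzᵢ/Kᵢ = -0.152, so a root lies in (0, 1).
Newton iteration, β⁰ = 0.5:
  β = 0.500: g = 0.0116, g' = -0.375 → β = 0.531
Converged at β = 0.531.
Compositions from xᵢ = zᵢ/(1+β(Kᵢ−1)), yᵢ = Kᵢxᵢ:
  1: x = 0.177, y = 0.460
  2: x = 0.659, y = 0.439
  3: x = 0.164, y = 0.102

β = 0.531, x_2 = 0.659, y_2 = 0.439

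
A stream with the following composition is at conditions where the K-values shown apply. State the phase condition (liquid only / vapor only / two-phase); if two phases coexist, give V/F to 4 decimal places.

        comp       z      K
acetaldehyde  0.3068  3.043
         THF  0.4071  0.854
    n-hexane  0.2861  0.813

ΣzᵢKᵢ = 1.5139; Σzᵢ/Kᵢ = 0.9294.
Since Σzᵢ/Kᵢ < 1 the mixture is above its dew point — single vapor phase.

vapor only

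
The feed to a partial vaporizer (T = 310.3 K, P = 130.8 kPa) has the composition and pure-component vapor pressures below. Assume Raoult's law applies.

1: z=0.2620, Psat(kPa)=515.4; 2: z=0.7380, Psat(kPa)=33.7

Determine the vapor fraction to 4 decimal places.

Raoult's law: Kᵢ = Pᵢˢᵃᵗ/P = Pᵢˢᵃᵗ/130.8.
  K_1 = 515.4/130.8 = 3.940367, K_2 = 33.7/130.8 = 0.257645
Let ψ = V/F and solve Σ zᵢ(Kᵢ−1)/(1+ψ(Kᵢ−1)) = 0.
Check two-phase: ΣzᵢKᵢ = 1.2225 > 1 and Σzᵢ/Kᵢ = 2.9309 > 1, so g(0) = 0.2225 > 0 and g(1) = -1.9309 < 0.
Binary case is linear: z₁(K₁−1)(1+ψ(K₂−1)) + z₂(K₂−1)(1+ψ(K₁−1)) = 0
⇒ ψ = [z₁(K₁−1)+z₂(K₂−1)] / [−(K₁−1)(K₂−1)] = 0.22252/2.18280 = 0.1019

ψ = 0.1019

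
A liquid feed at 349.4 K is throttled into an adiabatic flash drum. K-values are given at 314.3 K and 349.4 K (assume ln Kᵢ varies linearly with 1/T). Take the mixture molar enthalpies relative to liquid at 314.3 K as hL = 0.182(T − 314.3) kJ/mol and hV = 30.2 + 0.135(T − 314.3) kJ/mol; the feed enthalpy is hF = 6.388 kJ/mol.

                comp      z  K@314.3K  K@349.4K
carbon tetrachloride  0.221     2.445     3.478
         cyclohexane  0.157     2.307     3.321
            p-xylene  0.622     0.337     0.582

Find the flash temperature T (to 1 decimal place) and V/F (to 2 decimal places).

Adiabatic flash: solve Rachford–Rice at each trial T, then check hF = ψ·hV(T) + (1−ψ)·hL(T).
  T = 314.3 K: K = (2.445, 2.307, 0.337), RR gives ψ = 0.122, H_out = 3.677 kJ/mol
  T = 349.4 K: K = (3.478, 3.321, 0.582), RR gives ψ = 0.646, H_out = 24.842 kJ/mol
  T = 331.9 K: K = (2.945, 2.796, 0.450), RR gives ψ = 0.356, H_out = 13.670 kJ/mol
  T = 323.1 K: K = (2.690, 2.547, 0.391), RR gives ψ = 0.239, H_out = 8.715 kJ/mol
  T = 318.7 K: K = (2.566, 2.425, 0.363), RR gives ψ = 0.181, H_out = 6.228 kJ/mol
  T = 320.9 K: K = (2.628, 2.486, 0.377), RR gives ψ = 0.210, H_out = 7.477 kJ/mol
Linear interpolation between T = 318.7 (H_out = 6.228) and T = 320.9 (H_out = 7.477) on hF = 6.388 gives T ≈ 319.0 K, at which ψ = 0.18.

T = 319.0 K, V/F = 0.18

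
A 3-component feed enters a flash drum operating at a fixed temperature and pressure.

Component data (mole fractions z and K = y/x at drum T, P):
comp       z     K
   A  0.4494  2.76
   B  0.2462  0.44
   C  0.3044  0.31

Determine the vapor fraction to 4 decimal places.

Rachford–Rice: g(ψ) = Σ zᵢ(Kᵢ−1)/(1+ψ(Kᵢ−1)) = 0.
Feasibility: ΣzᵢKᵢ = 1.4430, Σzᵢ/Kᵢ = 1.7043 — both > 1, two phases present.
Newton–Raphson from ψ = 0.47:
  ψ = 0.4700: g = -0.06509, g' = -0.8766 → ψ = 0.3957
  ψ = 0.3957: g = 0.00016, g' = -0.8853 → ψ = 0.3959
Converged at ψ = 0.3959.

ψ = 0.3959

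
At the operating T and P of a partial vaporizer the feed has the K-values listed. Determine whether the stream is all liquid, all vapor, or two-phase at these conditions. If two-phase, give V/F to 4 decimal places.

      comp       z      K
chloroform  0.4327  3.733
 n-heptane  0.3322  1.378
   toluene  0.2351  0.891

ΣzᵢKᵢ = 2.2825; Σzᵢ/Kᵢ = 0.6208.
Since Σzᵢ/Kᵢ < 1 the mixture is above its dew point — single vapor phase.

all vapor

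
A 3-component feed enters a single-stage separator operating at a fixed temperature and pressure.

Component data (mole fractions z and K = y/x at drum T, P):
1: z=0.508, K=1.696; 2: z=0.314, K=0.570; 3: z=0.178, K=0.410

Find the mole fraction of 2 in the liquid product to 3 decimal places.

Material balance + equilibrium reduce to Σ zᵢ(Kᵢ−1)/(1+V/F(Kᵢ−1)) = 0.
g(0) = ΣzᵢKᵢ − 1 = 0.114 and g(1) = 1 − Σzᵢ/Kᵢ = -0.285, so a root lies in (0, 1).
Iterate (Newton) starting at V/F = 0.41:
  V/F = 0.410: g = -0.0274, g' = -0.342 → V/F = 0.330
  V/F = 0.330: g = -0.0002, g' = -0.337 → V/F = 0.329
Converged at V/F = 0.329.
Compositions from xᵢ = zᵢ/(1+V/F(Kᵢ−1)), yᵢ = Kᵢxᵢ:
  1: x = 0.413, y = 0.701
  2: x = 0.366, y = 0.209
  3: x = 0.221, y = 0.091

x_2 = 0.366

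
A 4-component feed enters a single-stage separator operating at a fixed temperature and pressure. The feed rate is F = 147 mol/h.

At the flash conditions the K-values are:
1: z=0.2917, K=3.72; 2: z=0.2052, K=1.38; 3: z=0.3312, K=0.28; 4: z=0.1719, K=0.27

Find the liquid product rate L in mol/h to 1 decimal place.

Newton–Raphson from β = 0.5:
  β = 0.5000: g = -0.16849, g' = -1.0548 → β = 0.3403
  β = 0.3403: g = -0.00168, g' = -1.0687 → β = 0.3387
Converged at β = 0.3387.
Then V = β·F = 0.3387·147 = 49.8 mol/h and L = F − V = 97.2 mol/h.

L = 97.2 mol/h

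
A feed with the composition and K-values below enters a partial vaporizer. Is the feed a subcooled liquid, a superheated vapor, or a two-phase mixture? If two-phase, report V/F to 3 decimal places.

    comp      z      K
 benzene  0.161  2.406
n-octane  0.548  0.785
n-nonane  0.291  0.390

ΣzᵢKᵢ = 0.931; Σzᵢ/Kᵢ = 1.511.
Since ΣzᵢKᵢ < 1 the mixture is below its bubble point — single liquid phase.

subcooled liquid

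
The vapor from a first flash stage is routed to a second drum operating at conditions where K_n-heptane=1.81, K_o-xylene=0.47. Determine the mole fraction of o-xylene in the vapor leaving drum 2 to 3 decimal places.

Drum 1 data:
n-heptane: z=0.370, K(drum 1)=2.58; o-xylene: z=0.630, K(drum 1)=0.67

Drum 1:
Rachford–Rice: g(ψ₁) = Σ zᵢ(Kᵢ−1)/(1+ψ₁(Kᵢ−1)) = 0.
Feasibility: ΣzᵢKᵢ = 1.377, Σzᵢ/Kᵢ = 1.084 — both > 1, two phases present.
Newton–Raphson from ψ₁ = 0.66:
  ψ₁ = 0.660: g = 0.0204, g' = -0.333 → ψ₁ = 0.721
  ψ₁ = 0.721: g = 0.0004, g' = -0.320 → ψ₁ = 0.722
Converged at ψ₁ = 0.722.
Drum-1 compositions:
  n-heptane: x = 0.173, y = 0.446
  o-xylene: x = 0.827, y = 0.554
Drum-2 feed = drum-1 vapor: z₂ = (0.4458, 0.5542).
Drum 2:
Material balance + equilibrium reduce to Σ zᵢ(Kᵢ−1)/(1+ψ₂(Kᵢ−1)) = 0.
g(0) = ΣzᵢKᵢ − 1 = 0.067 and g(1) = 1 − Σzᵢ/Kᵢ = -0.426, so a root lies in (0, 1).
Newton iteration, ψ₂⁰ = 0.5:
  ψ₂ = 0.500: g = -0.1427, g' = -0.436 → ψ₂ = 0.173
  ψ₂ = 0.173: g = -0.0067, g' = -0.414 → ψ₂ = 0.157
Converged at ψ₂ = 0.157.
  n-heptane: x = 0.396, y = 0.716
  o-xylene: x = 0.604, y = 0.284

y_o-xylene (drum 2) = 0.284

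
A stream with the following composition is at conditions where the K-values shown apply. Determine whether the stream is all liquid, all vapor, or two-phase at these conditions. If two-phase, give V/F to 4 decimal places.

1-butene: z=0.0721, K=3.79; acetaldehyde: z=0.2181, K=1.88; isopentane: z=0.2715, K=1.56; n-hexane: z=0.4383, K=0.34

ΣzᵢKᵢ = 1.2558; Σzᵢ/Kᵢ = 1.5982.
Both exceed 1, so a two-phase solution exists.
Rachford–Rice: g(ψ) = Σ zᵢ(Kᵢ−1)/(1+ψ(Kᵢ−1)) = 0.
Newton–Raphson from ψ = 0.41:
  ψ = 0.4100: g = -0.03808, g' = -0.6285 → ψ = 0.3494
  ψ = 0.3494: g = -0.00017, g' = -0.6248 → ψ = 0.3491
Converged at ψ = 0.3491.

two-phase, V/F = 0.3491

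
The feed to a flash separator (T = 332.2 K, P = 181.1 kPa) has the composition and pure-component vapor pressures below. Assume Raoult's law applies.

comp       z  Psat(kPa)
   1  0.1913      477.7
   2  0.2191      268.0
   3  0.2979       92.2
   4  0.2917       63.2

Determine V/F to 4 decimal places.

Raoult's law: Kᵢ = Pᵢˢᵃᵗ/P = Pᵢˢᵃᵗ/181.1.
  K_1 = 477.7/181.1 = 2.637769, K_2 = 268.0/181.1 = 1.479845, K_3 = 92.2/181.1 = 0.509111, K_4 = 63.2/181.1 = 0.348978
Rachford–Rice: g(V/F) = Σ zᵢ(Kᵢ−1)/(1+V/F(Kᵢ−1)) = 0.
g(0) = ΣzᵢKᵢ − 1 = 0.0823 and g(1) = 1 − Σzᵢ/Kᵢ = -0.6416, so a root lies in (0, 1).
Newton iteration, V/F⁰ = 0.5:
  V/F = 0.5000: g = -0.21831, g' = -0.5858 → V/F = 0.1273
  V/F = 0.1273: g = -0.00471, g' = -0.6248 → V/F = 0.1198
Converged at V/F = 0.1198.

V/F = 0.1198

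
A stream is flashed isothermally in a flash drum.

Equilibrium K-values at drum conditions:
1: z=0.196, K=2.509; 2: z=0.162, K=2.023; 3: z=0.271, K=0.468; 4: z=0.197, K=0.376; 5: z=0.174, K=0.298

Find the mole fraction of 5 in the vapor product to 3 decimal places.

y_5 = 0.055

Iterate (Newton) starting at ψ = 0.5:
  ψ = 0.500: g = -0.2851, g' = -0.727 → ψ = 0.108
  ψ = 0.108: g = -0.0134, g' = -0.742 → ψ = 0.090
Converged at ψ = 0.090.
Compositions from xᵢ = zᵢ/(1+ψ(Kᵢ−1)), yᵢ = Kᵢxᵢ:
  1: x = 0.173, y = 0.433
  2: x = 0.148, y = 0.300
  3: x = 0.285, y = 0.133
  4: x = 0.209, y = 0.078
  5: x = 0.186, y = 0.055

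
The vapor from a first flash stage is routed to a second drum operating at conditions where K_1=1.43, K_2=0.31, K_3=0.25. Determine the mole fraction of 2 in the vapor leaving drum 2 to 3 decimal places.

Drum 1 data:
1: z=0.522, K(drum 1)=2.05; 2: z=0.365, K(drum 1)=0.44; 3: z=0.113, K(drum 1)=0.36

y_2 (drum 2) = 0.092

Drum 1:
Let ψ₁ = V/F and solve Σ zᵢ(Kᵢ−1)/(1+ψ₁(Kᵢ−1)) = 0.
Feasibility: ΣzᵢKᵢ = 1.271, Σzᵢ/Kᵢ = 1.398 — both > 1, two phases present.
Iterate (Newton) starting at ψ₁ = 0.48:
  ψ₁ = 0.480: g = -0.0195, g' = -0.565 → ψ₁ = 0.445
Converged at ψ₁ = 0.445.
Drum-1 compositions:
  1: x = 0.356, y = 0.729
  2: x = 0.486, y = 0.214
  3: x = 0.158, y = 0.057
Drum-2 feed = drum-1 vapor: z₂ = (0.7291, 0.2140, 0.0569).
Drum 2:
Let ψ₂ = V/F and solve Σ zᵢ(Kᵢ−1)/(1+ψ₂(Kᵢ−1)) = 0.
Feasibility: ΣzᵢKᵢ = 1.123, Σzᵢ/Kᵢ = 1.428 — both > 1, two phases present.
Newton iteration, ψ₂⁰ = 0.5:
  ψ₂ = 0.500: g = -0.0356, g' = -0.411 → ψ₂ = 0.413
  ψ₂ = 0.413: g = -0.0021, g' = -0.364 → ψ₂ = 0.407
Converged at ψ₂ = 0.407.
  1: x = 0.620, y = 0.887
  2: x = 0.298, y = 0.092
  3: x = 0.082, y = 0.020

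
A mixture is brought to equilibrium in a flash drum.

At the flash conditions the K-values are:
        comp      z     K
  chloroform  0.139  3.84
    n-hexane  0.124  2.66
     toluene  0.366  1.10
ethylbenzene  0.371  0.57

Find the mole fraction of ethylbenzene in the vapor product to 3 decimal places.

Iterate (Newton) starting at ψ = 0.5:
  ψ = 0.500: g = 0.1072, g' = -0.408 → ψ = 0.763
  ψ = 0.763: g = 0.0121, g' = -0.333 → ψ = 0.799
Converged at ψ = 0.799.
Compositions from xᵢ = zᵢ/(1+ψ(Kᵢ−1)), yᵢ = Kᵢxᵢ:
  chloroform: x = 0.043, y = 0.163
  n-hexane: x = 0.053, y = 0.142
  toluene: x = 0.339, y = 0.373
  ethylbenzene: x = 0.565, y = 0.322

y_ethylbenzene = 0.322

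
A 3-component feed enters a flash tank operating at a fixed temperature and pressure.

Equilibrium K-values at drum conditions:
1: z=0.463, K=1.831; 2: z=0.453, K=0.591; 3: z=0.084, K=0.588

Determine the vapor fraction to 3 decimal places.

ψ = 0.485

Iterate (Newton) starting at ψ = 0.5:
  ψ = 0.500: g = -0.0047, g' = -0.302 → ψ = 0.485
Converged at ψ = 0.485.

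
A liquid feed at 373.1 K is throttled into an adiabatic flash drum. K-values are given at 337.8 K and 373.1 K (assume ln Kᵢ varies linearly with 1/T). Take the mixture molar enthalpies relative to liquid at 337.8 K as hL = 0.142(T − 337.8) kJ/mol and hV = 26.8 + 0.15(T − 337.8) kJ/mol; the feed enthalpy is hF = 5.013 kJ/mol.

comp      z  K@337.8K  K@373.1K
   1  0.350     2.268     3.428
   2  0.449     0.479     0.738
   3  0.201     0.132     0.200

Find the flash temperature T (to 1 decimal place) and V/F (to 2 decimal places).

T = 345.0 K, V/F = 0.15

Adiabatic flash: solve Rachford–Rice at each trial T, then check hF = ψ·hV(T) + (1−ψ)·hL(T).
  T = 337.8 K: K = (2.268, 0.479, 0.132), RR gives ψ = 0.043, H_out = 1.164 kJ/mol
  T = 373.1 K: K = (3.428, 0.738, 0.200), RR gives ψ = 0.476, H_out = 17.908 kJ/mol
  T = 355.5 K: K = (2.819, 0.601, 0.164), RR gives ψ = 0.281, H_out = 10.088 kJ/mol
  T = 346.6 K: K = (2.534, 0.538, 0.148), RR gives ψ = 0.170, H_out = 5.827 kJ/mol
  T = 342.2 K: K = (2.399, 0.508, 0.140), RR gives ψ = 0.110, H_out = 3.569 kJ/mol
  T = 344.4 K: K = (2.466, 0.523, 0.144), RR gives ψ = 0.141, H_out = 4.714 kJ/mol
Linear interpolation between T = 344.4 (H_out = 4.714) and T = 346.6 (H_out = 5.827) on hF = 5.013 gives T ≈ 345.0 K, at which ψ = 0.15.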